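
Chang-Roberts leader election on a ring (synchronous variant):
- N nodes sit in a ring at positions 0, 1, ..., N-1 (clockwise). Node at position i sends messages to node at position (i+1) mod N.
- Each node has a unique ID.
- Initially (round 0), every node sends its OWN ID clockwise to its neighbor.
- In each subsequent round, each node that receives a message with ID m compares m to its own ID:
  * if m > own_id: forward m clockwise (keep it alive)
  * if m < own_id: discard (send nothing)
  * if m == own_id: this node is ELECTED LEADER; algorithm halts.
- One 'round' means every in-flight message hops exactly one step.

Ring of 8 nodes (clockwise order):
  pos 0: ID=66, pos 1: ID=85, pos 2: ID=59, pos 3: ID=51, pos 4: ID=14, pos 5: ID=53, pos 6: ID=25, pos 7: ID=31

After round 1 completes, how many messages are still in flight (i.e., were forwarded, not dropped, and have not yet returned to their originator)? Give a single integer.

Answer: 4

Derivation:
Round 1: pos1(id85) recv 66: drop; pos2(id59) recv 85: fwd; pos3(id51) recv 59: fwd; pos4(id14) recv 51: fwd; pos5(id53) recv 14: drop; pos6(id25) recv 53: fwd; pos7(id31) recv 25: drop; pos0(id66) recv 31: drop
After round 1: 4 messages still in flight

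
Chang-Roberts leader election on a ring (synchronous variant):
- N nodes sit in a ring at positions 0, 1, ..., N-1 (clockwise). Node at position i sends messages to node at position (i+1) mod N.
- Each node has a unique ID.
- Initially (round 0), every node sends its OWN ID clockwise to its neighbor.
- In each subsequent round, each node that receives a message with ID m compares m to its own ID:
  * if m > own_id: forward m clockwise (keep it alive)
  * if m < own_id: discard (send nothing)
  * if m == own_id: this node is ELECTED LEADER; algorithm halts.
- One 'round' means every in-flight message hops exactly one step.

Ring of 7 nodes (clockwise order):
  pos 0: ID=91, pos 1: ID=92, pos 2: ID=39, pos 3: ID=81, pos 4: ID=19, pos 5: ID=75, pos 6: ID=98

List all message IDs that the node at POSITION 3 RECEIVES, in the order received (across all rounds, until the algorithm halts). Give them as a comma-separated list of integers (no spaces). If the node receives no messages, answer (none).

Answer: 39,92,98

Derivation:
Round 1: pos1(id92) recv 91: drop; pos2(id39) recv 92: fwd; pos3(id81) recv 39: drop; pos4(id19) recv 81: fwd; pos5(id75) recv 19: drop; pos6(id98) recv 75: drop; pos0(id91) recv 98: fwd
Round 2: pos3(id81) recv 92: fwd; pos5(id75) recv 81: fwd; pos1(id92) recv 98: fwd
Round 3: pos4(id19) recv 92: fwd; pos6(id98) recv 81: drop; pos2(id39) recv 98: fwd
Round 4: pos5(id75) recv 92: fwd; pos3(id81) recv 98: fwd
Round 5: pos6(id98) recv 92: drop; pos4(id19) recv 98: fwd
Round 6: pos5(id75) recv 98: fwd
Round 7: pos6(id98) recv 98: ELECTED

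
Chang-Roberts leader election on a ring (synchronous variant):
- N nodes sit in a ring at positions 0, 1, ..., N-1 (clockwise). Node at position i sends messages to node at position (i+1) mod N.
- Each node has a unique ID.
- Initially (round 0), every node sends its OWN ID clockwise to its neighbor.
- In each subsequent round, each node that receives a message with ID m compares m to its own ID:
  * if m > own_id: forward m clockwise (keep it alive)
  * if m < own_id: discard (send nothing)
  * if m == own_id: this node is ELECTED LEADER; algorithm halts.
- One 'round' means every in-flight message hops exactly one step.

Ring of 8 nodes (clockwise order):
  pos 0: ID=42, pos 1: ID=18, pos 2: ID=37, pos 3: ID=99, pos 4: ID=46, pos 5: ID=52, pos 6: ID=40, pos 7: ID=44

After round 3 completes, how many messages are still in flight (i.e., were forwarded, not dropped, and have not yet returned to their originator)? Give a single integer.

Round 1: pos1(id18) recv 42: fwd; pos2(id37) recv 18: drop; pos3(id99) recv 37: drop; pos4(id46) recv 99: fwd; pos5(id52) recv 46: drop; pos6(id40) recv 52: fwd; pos7(id44) recv 40: drop; pos0(id42) recv 44: fwd
Round 2: pos2(id37) recv 42: fwd; pos5(id52) recv 99: fwd; pos7(id44) recv 52: fwd; pos1(id18) recv 44: fwd
Round 3: pos3(id99) recv 42: drop; pos6(id40) recv 99: fwd; pos0(id42) recv 52: fwd; pos2(id37) recv 44: fwd
After round 3: 3 messages still in flight

Answer: 3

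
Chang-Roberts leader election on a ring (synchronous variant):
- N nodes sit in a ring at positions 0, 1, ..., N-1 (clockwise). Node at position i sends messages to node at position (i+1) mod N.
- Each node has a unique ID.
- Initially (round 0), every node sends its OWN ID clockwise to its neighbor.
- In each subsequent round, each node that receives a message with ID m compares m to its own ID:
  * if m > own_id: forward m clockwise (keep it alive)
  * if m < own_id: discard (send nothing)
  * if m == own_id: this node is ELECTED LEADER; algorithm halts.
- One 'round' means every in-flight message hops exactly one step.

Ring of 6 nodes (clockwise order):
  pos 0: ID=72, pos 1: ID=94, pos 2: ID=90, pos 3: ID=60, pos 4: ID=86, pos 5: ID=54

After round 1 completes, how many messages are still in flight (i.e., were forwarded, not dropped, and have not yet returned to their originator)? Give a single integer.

Round 1: pos1(id94) recv 72: drop; pos2(id90) recv 94: fwd; pos3(id60) recv 90: fwd; pos4(id86) recv 60: drop; pos5(id54) recv 86: fwd; pos0(id72) recv 54: drop
After round 1: 3 messages still in flight

Answer: 3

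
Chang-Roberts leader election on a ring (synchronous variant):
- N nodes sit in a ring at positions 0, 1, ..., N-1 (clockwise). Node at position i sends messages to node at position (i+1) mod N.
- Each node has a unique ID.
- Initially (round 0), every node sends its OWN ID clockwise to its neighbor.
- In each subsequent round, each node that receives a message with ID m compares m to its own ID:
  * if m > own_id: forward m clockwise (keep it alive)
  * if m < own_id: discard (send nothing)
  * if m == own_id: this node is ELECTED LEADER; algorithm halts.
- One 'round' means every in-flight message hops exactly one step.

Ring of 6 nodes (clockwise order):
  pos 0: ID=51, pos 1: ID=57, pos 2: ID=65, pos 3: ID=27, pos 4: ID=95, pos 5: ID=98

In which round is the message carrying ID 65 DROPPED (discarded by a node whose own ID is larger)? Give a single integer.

Round 1: pos1(id57) recv 51: drop; pos2(id65) recv 57: drop; pos3(id27) recv 65: fwd; pos4(id95) recv 27: drop; pos5(id98) recv 95: drop; pos0(id51) recv 98: fwd
Round 2: pos4(id95) recv 65: drop; pos1(id57) recv 98: fwd
Round 3: pos2(id65) recv 98: fwd
Round 4: pos3(id27) recv 98: fwd
Round 5: pos4(id95) recv 98: fwd
Round 6: pos5(id98) recv 98: ELECTED
Message ID 65 originates at pos 2; dropped at pos 4 in round 2

Answer: 2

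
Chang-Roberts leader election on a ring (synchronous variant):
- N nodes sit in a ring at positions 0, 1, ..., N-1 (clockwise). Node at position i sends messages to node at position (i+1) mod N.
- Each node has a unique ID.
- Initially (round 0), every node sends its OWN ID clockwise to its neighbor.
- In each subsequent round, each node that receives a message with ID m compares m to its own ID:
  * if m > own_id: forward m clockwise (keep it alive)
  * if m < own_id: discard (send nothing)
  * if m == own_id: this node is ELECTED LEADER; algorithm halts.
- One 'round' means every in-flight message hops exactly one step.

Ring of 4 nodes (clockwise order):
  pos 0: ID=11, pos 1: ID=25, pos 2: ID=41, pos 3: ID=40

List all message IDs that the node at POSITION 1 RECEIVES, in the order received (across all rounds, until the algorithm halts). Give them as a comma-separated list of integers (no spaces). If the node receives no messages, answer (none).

Round 1: pos1(id25) recv 11: drop; pos2(id41) recv 25: drop; pos3(id40) recv 41: fwd; pos0(id11) recv 40: fwd
Round 2: pos0(id11) recv 41: fwd; pos1(id25) recv 40: fwd
Round 3: pos1(id25) recv 41: fwd; pos2(id41) recv 40: drop
Round 4: pos2(id41) recv 41: ELECTED

Answer: 11,40,41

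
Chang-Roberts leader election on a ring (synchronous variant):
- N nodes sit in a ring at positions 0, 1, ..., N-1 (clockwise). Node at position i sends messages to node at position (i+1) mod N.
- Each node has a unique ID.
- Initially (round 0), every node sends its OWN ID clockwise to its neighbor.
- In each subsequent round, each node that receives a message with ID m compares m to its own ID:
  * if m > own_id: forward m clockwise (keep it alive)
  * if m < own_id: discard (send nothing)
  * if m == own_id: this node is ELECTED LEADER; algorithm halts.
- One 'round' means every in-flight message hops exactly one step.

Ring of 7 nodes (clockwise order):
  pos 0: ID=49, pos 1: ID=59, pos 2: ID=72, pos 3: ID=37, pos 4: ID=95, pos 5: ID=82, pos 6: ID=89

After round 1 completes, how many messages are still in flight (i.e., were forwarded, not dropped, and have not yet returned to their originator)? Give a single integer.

Answer: 3

Derivation:
Round 1: pos1(id59) recv 49: drop; pos2(id72) recv 59: drop; pos3(id37) recv 72: fwd; pos4(id95) recv 37: drop; pos5(id82) recv 95: fwd; pos6(id89) recv 82: drop; pos0(id49) recv 89: fwd
After round 1: 3 messages still in flight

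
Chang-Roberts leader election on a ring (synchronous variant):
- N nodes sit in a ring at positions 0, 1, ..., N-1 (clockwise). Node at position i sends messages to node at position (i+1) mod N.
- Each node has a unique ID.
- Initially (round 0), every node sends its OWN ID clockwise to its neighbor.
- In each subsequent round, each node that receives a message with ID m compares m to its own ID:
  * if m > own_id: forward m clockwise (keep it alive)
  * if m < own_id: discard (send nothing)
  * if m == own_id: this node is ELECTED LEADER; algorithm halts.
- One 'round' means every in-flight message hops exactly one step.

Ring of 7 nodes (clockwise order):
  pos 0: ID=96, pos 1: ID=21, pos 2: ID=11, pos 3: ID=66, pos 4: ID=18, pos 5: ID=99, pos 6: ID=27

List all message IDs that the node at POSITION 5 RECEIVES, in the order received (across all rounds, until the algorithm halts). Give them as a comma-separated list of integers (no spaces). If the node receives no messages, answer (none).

Round 1: pos1(id21) recv 96: fwd; pos2(id11) recv 21: fwd; pos3(id66) recv 11: drop; pos4(id18) recv 66: fwd; pos5(id99) recv 18: drop; pos6(id27) recv 99: fwd; pos0(id96) recv 27: drop
Round 2: pos2(id11) recv 96: fwd; pos3(id66) recv 21: drop; pos5(id99) recv 66: drop; pos0(id96) recv 99: fwd
Round 3: pos3(id66) recv 96: fwd; pos1(id21) recv 99: fwd
Round 4: pos4(id18) recv 96: fwd; pos2(id11) recv 99: fwd
Round 5: pos5(id99) recv 96: drop; pos3(id66) recv 99: fwd
Round 6: pos4(id18) recv 99: fwd
Round 7: pos5(id99) recv 99: ELECTED

Answer: 18,66,96,99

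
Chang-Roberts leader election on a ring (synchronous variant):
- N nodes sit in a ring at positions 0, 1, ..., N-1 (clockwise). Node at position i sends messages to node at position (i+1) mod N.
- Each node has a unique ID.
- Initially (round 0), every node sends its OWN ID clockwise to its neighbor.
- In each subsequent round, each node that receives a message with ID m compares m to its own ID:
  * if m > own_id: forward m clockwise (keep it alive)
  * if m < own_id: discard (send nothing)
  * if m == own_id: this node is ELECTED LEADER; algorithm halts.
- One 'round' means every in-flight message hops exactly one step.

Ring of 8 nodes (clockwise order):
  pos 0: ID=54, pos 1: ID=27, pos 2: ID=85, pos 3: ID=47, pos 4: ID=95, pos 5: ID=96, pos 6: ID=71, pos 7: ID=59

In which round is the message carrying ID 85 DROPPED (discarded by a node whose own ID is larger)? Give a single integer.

Round 1: pos1(id27) recv 54: fwd; pos2(id85) recv 27: drop; pos3(id47) recv 85: fwd; pos4(id95) recv 47: drop; pos5(id96) recv 95: drop; pos6(id71) recv 96: fwd; pos7(id59) recv 71: fwd; pos0(id54) recv 59: fwd
Round 2: pos2(id85) recv 54: drop; pos4(id95) recv 85: drop; pos7(id59) recv 96: fwd; pos0(id54) recv 71: fwd; pos1(id27) recv 59: fwd
Round 3: pos0(id54) recv 96: fwd; pos1(id27) recv 71: fwd; pos2(id85) recv 59: drop
Round 4: pos1(id27) recv 96: fwd; pos2(id85) recv 71: drop
Round 5: pos2(id85) recv 96: fwd
Round 6: pos3(id47) recv 96: fwd
Round 7: pos4(id95) recv 96: fwd
Round 8: pos5(id96) recv 96: ELECTED
Message ID 85 originates at pos 2; dropped at pos 4 in round 2

Answer: 2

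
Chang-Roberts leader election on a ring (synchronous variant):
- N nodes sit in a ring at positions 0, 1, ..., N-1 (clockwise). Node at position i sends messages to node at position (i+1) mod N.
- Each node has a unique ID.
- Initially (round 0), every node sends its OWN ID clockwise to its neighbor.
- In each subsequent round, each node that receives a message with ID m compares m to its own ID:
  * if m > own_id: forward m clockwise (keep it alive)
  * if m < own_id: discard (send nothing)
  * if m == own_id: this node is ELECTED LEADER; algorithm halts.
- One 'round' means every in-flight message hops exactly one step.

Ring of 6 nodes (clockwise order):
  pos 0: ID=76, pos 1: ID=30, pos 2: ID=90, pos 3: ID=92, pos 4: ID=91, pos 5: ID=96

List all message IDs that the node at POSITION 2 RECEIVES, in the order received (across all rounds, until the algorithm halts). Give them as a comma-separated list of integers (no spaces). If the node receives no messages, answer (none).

Round 1: pos1(id30) recv 76: fwd; pos2(id90) recv 30: drop; pos3(id92) recv 90: drop; pos4(id91) recv 92: fwd; pos5(id96) recv 91: drop; pos0(id76) recv 96: fwd
Round 2: pos2(id90) recv 76: drop; pos5(id96) recv 92: drop; pos1(id30) recv 96: fwd
Round 3: pos2(id90) recv 96: fwd
Round 4: pos3(id92) recv 96: fwd
Round 5: pos4(id91) recv 96: fwd
Round 6: pos5(id96) recv 96: ELECTED

Answer: 30,76,96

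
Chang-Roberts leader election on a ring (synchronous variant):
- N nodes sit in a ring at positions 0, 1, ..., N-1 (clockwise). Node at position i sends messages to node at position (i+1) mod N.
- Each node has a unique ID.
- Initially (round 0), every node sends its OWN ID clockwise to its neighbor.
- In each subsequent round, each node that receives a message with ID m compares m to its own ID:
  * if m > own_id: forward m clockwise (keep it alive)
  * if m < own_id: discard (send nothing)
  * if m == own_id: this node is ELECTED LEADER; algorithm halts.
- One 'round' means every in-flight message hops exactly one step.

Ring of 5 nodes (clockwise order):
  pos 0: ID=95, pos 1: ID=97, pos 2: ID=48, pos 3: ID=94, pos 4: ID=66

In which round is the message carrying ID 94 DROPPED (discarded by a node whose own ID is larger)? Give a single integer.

Answer: 2

Derivation:
Round 1: pos1(id97) recv 95: drop; pos2(id48) recv 97: fwd; pos3(id94) recv 48: drop; pos4(id66) recv 94: fwd; pos0(id95) recv 66: drop
Round 2: pos3(id94) recv 97: fwd; pos0(id95) recv 94: drop
Round 3: pos4(id66) recv 97: fwd
Round 4: pos0(id95) recv 97: fwd
Round 5: pos1(id97) recv 97: ELECTED
Message ID 94 originates at pos 3; dropped at pos 0 in round 2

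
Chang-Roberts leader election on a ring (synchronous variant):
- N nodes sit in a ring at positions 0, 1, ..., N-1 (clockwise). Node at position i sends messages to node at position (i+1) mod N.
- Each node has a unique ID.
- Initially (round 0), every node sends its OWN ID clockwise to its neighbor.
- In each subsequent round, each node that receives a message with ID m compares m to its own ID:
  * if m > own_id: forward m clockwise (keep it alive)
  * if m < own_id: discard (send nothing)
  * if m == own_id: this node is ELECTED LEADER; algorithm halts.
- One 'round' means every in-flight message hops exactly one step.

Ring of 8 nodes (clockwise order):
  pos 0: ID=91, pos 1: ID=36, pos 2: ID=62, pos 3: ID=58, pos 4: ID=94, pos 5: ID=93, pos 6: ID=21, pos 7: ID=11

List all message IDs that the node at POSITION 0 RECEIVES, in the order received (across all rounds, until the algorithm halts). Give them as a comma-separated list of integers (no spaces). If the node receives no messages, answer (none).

Round 1: pos1(id36) recv 91: fwd; pos2(id62) recv 36: drop; pos3(id58) recv 62: fwd; pos4(id94) recv 58: drop; pos5(id93) recv 94: fwd; pos6(id21) recv 93: fwd; pos7(id11) recv 21: fwd; pos0(id91) recv 11: drop
Round 2: pos2(id62) recv 91: fwd; pos4(id94) recv 62: drop; pos6(id21) recv 94: fwd; pos7(id11) recv 93: fwd; pos0(id91) recv 21: drop
Round 3: pos3(id58) recv 91: fwd; pos7(id11) recv 94: fwd; pos0(id91) recv 93: fwd
Round 4: pos4(id94) recv 91: drop; pos0(id91) recv 94: fwd; pos1(id36) recv 93: fwd
Round 5: pos1(id36) recv 94: fwd; pos2(id62) recv 93: fwd
Round 6: pos2(id62) recv 94: fwd; pos3(id58) recv 93: fwd
Round 7: pos3(id58) recv 94: fwd; pos4(id94) recv 93: drop
Round 8: pos4(id94) recv 94: ELECTED

Answer: 11,21,93,94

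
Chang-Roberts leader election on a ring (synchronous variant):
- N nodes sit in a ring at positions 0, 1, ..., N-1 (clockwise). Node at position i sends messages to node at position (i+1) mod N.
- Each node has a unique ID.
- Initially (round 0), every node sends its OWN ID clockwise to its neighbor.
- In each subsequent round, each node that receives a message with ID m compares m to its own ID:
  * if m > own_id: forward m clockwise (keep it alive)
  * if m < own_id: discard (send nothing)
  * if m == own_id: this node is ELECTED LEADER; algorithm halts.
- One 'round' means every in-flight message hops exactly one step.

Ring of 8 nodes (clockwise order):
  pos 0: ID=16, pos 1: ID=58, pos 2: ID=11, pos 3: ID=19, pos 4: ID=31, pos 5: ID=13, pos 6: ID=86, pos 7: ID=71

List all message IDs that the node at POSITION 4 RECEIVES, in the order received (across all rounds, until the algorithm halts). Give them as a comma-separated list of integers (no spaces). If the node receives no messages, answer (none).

Answer: 19,58,71,86

Derivation:
Round 1: pos1(id58) recv 16: drop; pos2(id11) recv 58: fwd; pos3(id19) recv 11: drop; pos4(id31) recv 19: drop; pos5(id13) recv 31: fwd; pos6(id86) recv 13: drop; pos7(id71) recv 86: fwd; pos0(id16) recv 71: fwd
Round 2: pos3(id19) recv 58: fwd; pos6(id86) recv 31: drop; pos0(id16) recv 86: fwd; pos1(id58) recv 71: fwd
Round 3: pos4(id31) recv 58: fwd; pos1(id58) recv 86: fwd; pos2(id11) recv 71: fwd
Round 4: pos5(id13) recv 58: fwd; pos2(id11) recv 86: fwd; pos3(id19) recv 71: fwd
Round 5: pos6(id86) recv 58: drop; pos3(id19) recv 86: fwd; pos4(id31) recv 71: fwd
Round 6: pos4(id31) recv 86: fwd; pos5(id13) recv 71: fwd
Round 7: pos5(id13) recv 86: fwd; pos6(id86) recv 71: drop
Round 8: pos6(id86) recv 86: ELECTED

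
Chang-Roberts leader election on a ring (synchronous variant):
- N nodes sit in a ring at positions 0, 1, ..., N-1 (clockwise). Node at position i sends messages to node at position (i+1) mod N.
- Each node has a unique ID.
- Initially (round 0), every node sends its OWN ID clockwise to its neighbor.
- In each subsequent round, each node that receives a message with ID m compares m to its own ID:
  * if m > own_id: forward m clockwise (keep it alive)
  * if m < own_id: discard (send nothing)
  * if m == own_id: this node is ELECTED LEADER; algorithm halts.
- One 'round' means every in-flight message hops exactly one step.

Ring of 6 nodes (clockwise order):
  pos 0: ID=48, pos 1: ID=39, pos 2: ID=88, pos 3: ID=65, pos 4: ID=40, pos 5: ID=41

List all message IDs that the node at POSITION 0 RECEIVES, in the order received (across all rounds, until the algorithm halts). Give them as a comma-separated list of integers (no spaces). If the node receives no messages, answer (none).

Answer: 41,65,88

Derivation:
Round 1: pos1(id39) recv 48: fwd; pos2(id88) recv 39: drop; pos3(id65) recv 88: fwd; pos4(id40) recv 65: fwd; pos5(id41) recv 40: drop; pos0(id48) recv 41: drop
Round 2: pos2(id88) recv 48: drop; pos4(id40) recv 88: fwd; pos5(id41) recv 65: fwd
Round 3: pos5(id41) recv 88: fwd; pos0(id48) recv 65: fwd
Round 4: pos0(id48) recv 88: fwd; pos1(id39) recv 65: fwd
Round 5: pos1(id39) recv 88: fwd; pos2(id88) recv 65: drop
Round 6: pos2(id88) recv 88: ELECTED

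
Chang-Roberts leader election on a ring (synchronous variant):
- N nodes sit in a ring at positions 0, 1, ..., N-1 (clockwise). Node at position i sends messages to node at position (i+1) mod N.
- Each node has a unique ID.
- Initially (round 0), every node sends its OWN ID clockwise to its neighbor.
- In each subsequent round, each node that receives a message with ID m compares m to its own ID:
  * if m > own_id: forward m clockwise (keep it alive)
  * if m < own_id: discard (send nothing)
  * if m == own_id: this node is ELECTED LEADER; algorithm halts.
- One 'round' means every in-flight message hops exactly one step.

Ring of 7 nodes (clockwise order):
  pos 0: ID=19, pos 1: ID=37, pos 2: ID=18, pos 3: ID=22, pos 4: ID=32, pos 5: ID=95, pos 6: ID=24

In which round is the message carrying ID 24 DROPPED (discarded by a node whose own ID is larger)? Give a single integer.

Round 1: pos1(id37) recv 19: drop; pos2(id18) recv 37: fwd; pos3(id22) recv 18: drop; pos4(id32) recv 22: drop; pos5(id95) recv 32: drop; pos6(id24) recv 95: fwd; pos0(id19) recv 24: fwd
Round 2: pos3(id22) recv 37: fwd; pos0(id19) recv 95: fwd; pos1(id37) recv 24: drop
Round 3: pos4(id32) recv 37: fwd; pos1(id37) recv 95: fwd
Round 4: pos5(id95) recv 37: drop; pos2(id18) recv 95: fwd
Round 5: pos3(id22) recv 95: fwd
Round 6: pos4(id32) recv 95: fwd
Round 7: pos5(id95) recv 95: ELECTED
Message ID 24 originates at pos 6; dropped at pos 1 in round 2

Answer: 2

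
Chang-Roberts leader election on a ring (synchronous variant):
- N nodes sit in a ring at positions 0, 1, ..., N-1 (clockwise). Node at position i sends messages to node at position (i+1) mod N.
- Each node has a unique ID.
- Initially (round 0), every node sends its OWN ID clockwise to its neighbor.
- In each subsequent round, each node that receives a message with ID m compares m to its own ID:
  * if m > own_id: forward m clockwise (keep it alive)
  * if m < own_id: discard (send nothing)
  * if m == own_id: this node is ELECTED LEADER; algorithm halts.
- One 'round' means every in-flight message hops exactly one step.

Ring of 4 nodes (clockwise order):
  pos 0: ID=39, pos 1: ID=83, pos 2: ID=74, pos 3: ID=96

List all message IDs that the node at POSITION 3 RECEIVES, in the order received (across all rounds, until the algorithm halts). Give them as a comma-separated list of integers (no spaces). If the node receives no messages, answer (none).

Round 1: pos1(id83) recv 39: drop; pos2(id74) recv 83: fwd; pos3(id96) recv 74: drop; pos0(id39) recv 96: fwd
Round 2: pos3(id96) recv 83: drop; pos1(id83) recv 96: fwd
Round 3: pos2(id74) recv 96: fwd
Round 4: pos3(id96) recv 96: ELECTED

Answer: 74,83,96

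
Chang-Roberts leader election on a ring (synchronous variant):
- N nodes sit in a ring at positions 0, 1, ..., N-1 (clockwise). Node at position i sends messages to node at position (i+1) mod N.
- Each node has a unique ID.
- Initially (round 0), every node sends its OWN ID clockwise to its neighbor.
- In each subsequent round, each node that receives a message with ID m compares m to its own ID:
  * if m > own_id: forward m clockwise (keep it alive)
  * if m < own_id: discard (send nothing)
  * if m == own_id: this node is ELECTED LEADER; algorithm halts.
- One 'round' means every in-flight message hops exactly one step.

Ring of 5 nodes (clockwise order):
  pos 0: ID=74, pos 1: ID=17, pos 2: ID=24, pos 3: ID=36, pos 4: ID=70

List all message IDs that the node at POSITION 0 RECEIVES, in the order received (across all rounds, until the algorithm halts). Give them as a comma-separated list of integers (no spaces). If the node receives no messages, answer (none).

Round 1: pos1(id17) recv 74: fwd; pos2(id24) recv 17: drop; pos3(id36) recv 24: drop; pos4(id70) recv 36: drop; pos0(id74) recv 70: drop
Round 2: pos2(id24) recv 74: fwd
Round 3: pos3(id36) recv 74: fwd
Round 4: pos4(id70) recv 74: fwd
Round 5: pos0(id74) recv 74: ELECTED

Answer: 70,74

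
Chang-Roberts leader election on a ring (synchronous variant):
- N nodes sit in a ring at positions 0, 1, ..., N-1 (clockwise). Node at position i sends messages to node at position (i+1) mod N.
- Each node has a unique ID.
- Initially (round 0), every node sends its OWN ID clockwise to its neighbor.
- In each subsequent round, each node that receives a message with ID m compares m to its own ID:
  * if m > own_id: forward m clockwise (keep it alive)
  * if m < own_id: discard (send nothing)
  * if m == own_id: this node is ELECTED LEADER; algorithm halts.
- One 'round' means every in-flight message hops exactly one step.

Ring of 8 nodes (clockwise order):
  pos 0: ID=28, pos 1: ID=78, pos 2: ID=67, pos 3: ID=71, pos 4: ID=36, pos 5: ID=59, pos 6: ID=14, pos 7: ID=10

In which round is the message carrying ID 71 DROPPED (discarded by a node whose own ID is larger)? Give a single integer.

Answer: 6

Derivation:
Round 1: pos1(id78) recv 28: drop; pos2(id67) recv 78: fwd; pos3(id71) recv 67: drop; pos4(id36) recv 71: fwd; pos5(id59) recv 36: drop; pos6(id14) recv 59: fwd; pos7(id10) recv 14: fwd; pos0(id28) recv 10: drop
Round 2: pos3(id71) recv 78: fwd; pos5(id59) recv 71: fwd; pos7(id10) recv 59: fwd; pos0(id28) recv 14: drop
Round 3: pos4(id36) recv 78: fwd; pos6(id14) recv 71: fwd; pos0(id28) recv 59: fwd
Round 4: pos5(id59) recv 78: fwd; pos7(id10) recv 71: fwd; pos1(id78) recv 59: drop
Round 5: pos6(id14) recv 78: fwd; pos0(id28) recv 71: fwd
Round 6: pos7(id10) recv 78: fwd; pos1(id78) recv 71: drop
Round 7: pos0(id28) recv 78: fwd
Round 8: pos1(id78) recv 78: ELECTED
Message ID 71 originates at pos 3; dropped at pos 1 in round 6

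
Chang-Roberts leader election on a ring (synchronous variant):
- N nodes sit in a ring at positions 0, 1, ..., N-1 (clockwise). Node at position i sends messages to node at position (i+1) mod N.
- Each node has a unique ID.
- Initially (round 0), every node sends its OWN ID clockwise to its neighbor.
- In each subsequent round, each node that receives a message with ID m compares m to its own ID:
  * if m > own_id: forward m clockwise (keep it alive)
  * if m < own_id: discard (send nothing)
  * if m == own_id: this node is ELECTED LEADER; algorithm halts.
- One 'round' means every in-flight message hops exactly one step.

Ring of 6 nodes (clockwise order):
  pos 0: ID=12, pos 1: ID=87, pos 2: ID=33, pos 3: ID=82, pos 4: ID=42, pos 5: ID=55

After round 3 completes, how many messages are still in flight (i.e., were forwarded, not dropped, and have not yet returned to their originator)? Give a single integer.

Round 1: pos1(id87) recv 12: drop; pos2(id33) recv 87: fwd; pos3(id82) recv 33: drop; pos4(id42) recv 82: fwd; pos5(id55) recv 42: drop; pos0(id12) recv 55: fwd
Round 2: pos3(id82) recv 87: fwd; pos5(id55) recv 82: fwd; pos1(id87) recv 55: drop
Round 3: pos4(id42) recv 87: fwd; pos0(id12) recv 82: fwd
After round 3: 2 messages still in flight

Answer: 2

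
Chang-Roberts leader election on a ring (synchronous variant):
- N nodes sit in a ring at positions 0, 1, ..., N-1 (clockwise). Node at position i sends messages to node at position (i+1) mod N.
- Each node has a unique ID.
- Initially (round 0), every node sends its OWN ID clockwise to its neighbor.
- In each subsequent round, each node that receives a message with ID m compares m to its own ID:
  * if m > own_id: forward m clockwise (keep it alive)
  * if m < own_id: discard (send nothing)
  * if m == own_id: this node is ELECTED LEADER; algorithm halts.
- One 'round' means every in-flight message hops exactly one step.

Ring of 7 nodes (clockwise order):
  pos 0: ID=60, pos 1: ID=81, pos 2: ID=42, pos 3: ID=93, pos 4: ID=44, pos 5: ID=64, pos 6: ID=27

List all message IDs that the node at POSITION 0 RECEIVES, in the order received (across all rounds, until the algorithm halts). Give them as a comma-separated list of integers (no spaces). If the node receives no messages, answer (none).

Round 1: pos1(id81) recv 60: drop; pos2(id42) recv 81: fwd; pos3(id93) recv 42: drop; pos4(id44) recv 93: fwd; pos5(id64) recv 44: drop; pos6(id27) recv 64: fwd; pos0(id60) recv 27: drop
Round 2: pos3(id93) recv 81: drop; pos5(id64) recv 93: fwd; pos0(id60) recv 64: fwd
Round 3: pos6(id27) recv 93: fwd; pos1(id81) recv 64: drop
Round 4: pos0(id60) recv 93: fwd
Round 5: pos1(id81) recv 93: fwd
Round 6: pos2(id42) recv 93: fwd
Round 7: pos3(id93) recv 93: ELECTED

Answer: 27,64,93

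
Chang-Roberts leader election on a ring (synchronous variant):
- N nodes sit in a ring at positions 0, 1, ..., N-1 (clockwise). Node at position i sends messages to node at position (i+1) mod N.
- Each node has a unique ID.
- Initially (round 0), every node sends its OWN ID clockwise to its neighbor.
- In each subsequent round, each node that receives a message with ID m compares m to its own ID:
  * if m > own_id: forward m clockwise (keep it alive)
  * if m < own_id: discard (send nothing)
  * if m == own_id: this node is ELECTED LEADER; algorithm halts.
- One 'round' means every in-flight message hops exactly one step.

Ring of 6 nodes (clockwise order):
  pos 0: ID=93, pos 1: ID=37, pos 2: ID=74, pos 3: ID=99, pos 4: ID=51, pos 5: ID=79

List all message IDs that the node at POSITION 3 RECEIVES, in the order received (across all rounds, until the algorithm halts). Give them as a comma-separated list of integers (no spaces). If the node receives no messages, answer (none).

Round 1: pos1(id37) recv 93: fwd; pos2(id74) recv 37: drop; pos3(id99) recv 74: drop; pos4(id51) recv 99: fwd; pos5(id79) recv 51: drop; pos0(id93) recv 79: drop
Round 2: pos2(id74) recv 93: fwd; pos5(id79) recv 99: fwd
Round 3: pos3(id99) recv 93: drop; pos0(id93) recv 99: fwd
Round 4: pos1(id37) recv 99: fwd
Round 5: pos2(id74) recv 99: fwd
Round 6: pos3(id99) recv 99: ELECTED

Answer: 74,93,99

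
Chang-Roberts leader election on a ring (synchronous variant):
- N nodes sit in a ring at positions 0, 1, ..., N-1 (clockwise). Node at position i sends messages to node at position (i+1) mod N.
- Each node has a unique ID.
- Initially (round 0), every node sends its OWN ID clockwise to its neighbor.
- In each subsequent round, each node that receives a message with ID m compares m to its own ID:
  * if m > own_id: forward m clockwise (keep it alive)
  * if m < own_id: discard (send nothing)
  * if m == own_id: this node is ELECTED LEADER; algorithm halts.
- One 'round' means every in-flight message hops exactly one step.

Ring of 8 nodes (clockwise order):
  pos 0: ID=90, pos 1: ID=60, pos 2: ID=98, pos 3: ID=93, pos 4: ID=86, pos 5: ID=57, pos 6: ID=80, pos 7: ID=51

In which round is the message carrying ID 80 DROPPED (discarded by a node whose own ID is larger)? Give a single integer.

Answer: 2

Derivation:
Round 1: pos1(id60) recv 90: fwd; pos2(id98) recv 60: drop; pos3(id93) recv 98: fwd; pos4(id86) recv 93: fwd; pos5(id57) recv 86: fwd; pos6(id80) recv 57: drop; pos7(id51) recv 80: fwd; pos0(id90) recv 51: drop
Round 2: pos2(id98) recv 90: drop; pos4(id86) recv 98: fwd; pos5(id57) recv 93: fwd; pos6(id80) recv 86: fwd; pos0(id90) recv 80: drop
Round 3: pos5(id57) recv 98: fwd; pos6(id80) recv 93: fwd; pos7(id51) recv 86: fwd
Round 4: pos6(id80) recv 98: fwd; pos7(id51) recv 93: fwd; pos0(id90) recv 86: drop
Round 5: pos7(id51) recv 98: fwd; pos0(id90) recv 93: fwd
Round 6: pos0(id90) recv 98: fwd; pos1(id60) recv 93: fwd
Round 7: pos1(id60) recv 98: fwd; pos2(id98) recv 93: drop
Round 8: pos2(id98) recv 98: ELECTED
Message ID 80 originates at pos 6; dropped at pos 0 in round 2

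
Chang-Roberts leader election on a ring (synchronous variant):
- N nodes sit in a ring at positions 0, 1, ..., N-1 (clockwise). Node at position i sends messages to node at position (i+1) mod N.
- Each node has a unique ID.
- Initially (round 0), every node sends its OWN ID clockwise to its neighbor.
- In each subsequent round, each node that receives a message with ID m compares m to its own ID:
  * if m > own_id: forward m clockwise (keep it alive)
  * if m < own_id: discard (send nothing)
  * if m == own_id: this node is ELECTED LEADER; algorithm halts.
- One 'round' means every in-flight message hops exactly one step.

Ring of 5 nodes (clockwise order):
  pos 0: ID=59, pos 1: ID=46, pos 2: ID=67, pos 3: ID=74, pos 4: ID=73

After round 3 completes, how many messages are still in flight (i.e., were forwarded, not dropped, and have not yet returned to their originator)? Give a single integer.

Round 1: pos1(id46) recv 59: fwd; pos2(id67) recv 46: drop; pos3(id74) recv 67: drop; pos4(id73) recv 74: fwd; pos0(id59) recv 73: fwd
Round 2: pos2(id67) recv 59: drop; pos0(id59) recv 74: fwd; pos1(id46) recv 73: fwd
Round 3: pos1(id46) recv 74: fwd; pos2(id67) recv 73: fwd
After round 3: 2 messages still in flight

Answer: 2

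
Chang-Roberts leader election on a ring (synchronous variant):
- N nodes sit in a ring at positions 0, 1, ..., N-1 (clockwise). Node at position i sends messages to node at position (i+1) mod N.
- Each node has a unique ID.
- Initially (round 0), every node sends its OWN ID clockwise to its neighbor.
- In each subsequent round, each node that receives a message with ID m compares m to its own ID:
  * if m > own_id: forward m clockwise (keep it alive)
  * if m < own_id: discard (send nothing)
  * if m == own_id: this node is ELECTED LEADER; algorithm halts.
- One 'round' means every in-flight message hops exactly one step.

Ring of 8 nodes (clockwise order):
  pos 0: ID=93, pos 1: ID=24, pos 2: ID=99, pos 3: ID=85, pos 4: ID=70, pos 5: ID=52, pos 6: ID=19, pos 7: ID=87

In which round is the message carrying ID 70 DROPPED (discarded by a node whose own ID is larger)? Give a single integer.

Round 1: pos1(id24) recv 93: fwd; pos2(id99) recv 24: drop; pos3(id85) recv 99: fwd; pos4(id70) recv 85: fwd; pos5(id52) recv 70: fwd; pos6(id19) recv 52: fwd; pos7(id87) recv 19: drop; pos0(id93) recv 87: drop
Round 2: pos2(id99) recv 93: drop; pos4(id70) recv 99: fwd; pos5(id52) recv 85: fwd; pos6(id19) recv 70: fwd; pos7(id87) recv 52: drop
Round 3: pos5(id52) recv 99: fwd; pos6(id19) recv 85: fwd; pos7(id87) recv 70: drop
Round 4: pos6(id19) recv 99: fwd; pos7(id87) recv 85: drop
Round 5: pos7(id87) recv 99: fwd
Round 6: pos0(id93) recv 99: fwd
Round 7: pos1(id24) recv 99: fwd
Round 8: pos2(id99) recv 99: ELECTED
Message ID 70 originates at pos 4; dropped at pos 7 in round 3

Answer: 3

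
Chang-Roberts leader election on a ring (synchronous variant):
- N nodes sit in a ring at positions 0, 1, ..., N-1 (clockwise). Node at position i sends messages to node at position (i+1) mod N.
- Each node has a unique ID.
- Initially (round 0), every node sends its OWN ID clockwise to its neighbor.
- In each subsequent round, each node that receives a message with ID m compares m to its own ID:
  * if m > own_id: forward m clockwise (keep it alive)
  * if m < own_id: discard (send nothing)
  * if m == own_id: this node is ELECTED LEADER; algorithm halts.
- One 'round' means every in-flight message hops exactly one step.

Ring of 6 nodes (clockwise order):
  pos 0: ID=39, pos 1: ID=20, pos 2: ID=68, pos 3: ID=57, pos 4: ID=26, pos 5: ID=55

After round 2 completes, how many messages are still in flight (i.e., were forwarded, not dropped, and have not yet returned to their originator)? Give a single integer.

Answer: 3

Derivation:
Round 1: pos1(id20) recv 39: fwd; pos2(id68) recv 20: drop; pos3(id57) recv 68: fwd; pos4(id26) recv 57: fwd; pos5(id55) recv 26: drop; pos0(id39) recv 55: fwd
Round 2: pos2(id68) recv 39: drop; pos4(id26) recv 68: fwd; pos5(id55) recv 57: fwd; pos1(id20) recv 55: fwd
After round 2: 3 messages still in flight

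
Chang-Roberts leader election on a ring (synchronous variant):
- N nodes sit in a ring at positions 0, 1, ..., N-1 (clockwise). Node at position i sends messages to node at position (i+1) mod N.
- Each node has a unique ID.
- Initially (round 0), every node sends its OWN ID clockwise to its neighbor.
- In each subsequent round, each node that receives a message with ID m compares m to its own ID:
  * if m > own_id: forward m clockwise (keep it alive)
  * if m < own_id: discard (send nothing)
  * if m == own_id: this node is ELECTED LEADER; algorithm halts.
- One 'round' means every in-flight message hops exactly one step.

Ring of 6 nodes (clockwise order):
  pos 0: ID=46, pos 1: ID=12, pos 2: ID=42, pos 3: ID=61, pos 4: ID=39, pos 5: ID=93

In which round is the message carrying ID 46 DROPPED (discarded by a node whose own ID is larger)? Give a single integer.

Answer: 3

Derivation:
Round 1: pos1(id12) recv 46: fwd; pos2(id42) recv 12: drop; pos3(id61) recv 42: drop; pos4(id39) recv 61: fwd; pos5(id93) recv 39: drop; pos0(id46) recv 93: fwd
Round 2: pos2(id42) recv 46: fwd; pos5(id93) recv 61: drop; pos1(id12) recv 93: fwd
Round 3: pos3(id61) recv 46: drop; pos2(id42) recv 93: fwd
Round 4: pos3(id61) recv 93: fwd
Round 5: pos4(id39) recv 93: fwd
Round 6: pos5(id93) recv 93: ELECTED
Message ID 46 originates at pos 0; dropped at pos 3 in round 3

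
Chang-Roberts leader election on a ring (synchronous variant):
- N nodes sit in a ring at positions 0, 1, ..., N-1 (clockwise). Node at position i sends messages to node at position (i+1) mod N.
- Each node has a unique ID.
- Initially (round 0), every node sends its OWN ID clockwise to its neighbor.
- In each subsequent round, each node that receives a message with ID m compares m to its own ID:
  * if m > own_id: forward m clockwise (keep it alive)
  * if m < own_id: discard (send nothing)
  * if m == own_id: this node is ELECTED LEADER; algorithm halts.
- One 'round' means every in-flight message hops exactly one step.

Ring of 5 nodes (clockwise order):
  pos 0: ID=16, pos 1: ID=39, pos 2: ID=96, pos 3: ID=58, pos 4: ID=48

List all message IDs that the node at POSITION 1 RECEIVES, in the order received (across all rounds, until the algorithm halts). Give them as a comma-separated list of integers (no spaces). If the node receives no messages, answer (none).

Round 1: pos1(id39) recv 16: drop; pos2(id96) recv 39: drop; pos3(id58) recv 96: fwd; pos4(id48) recv 58: fwd; pos0(id16) recv 48: fwd
Round 2: pos4(id48) recv 96: fwd; pos0(id16) recv 58: fwd; pos1(id39) recv 48: fwd
Round 3: pos0(id16) recv 96: fwd; pos1(id39) recv 58: fwd; pos2(id96) recv 48: drop
Round 4: pos1(id39) recv 96: fwd; pos2(id96) recv 58: drop
Round 5: pos2(id96) recv 96: ELECTED

Answer: 16,48,58,96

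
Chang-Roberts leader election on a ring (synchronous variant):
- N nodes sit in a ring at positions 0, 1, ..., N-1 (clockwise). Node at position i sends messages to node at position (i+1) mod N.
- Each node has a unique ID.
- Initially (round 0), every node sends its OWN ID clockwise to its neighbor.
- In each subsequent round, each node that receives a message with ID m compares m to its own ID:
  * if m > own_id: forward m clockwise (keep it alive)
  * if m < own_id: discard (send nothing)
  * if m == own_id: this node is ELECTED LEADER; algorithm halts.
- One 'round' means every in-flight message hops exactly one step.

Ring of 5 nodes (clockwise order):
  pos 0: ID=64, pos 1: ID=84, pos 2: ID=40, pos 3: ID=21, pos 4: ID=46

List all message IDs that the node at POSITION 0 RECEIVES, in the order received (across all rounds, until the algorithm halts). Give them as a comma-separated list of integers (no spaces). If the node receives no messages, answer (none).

Answer: 46,84

Derivation:
Round 1: pos1(id84) recv 64: drop; pos2(id40) recv 84: fwd; pos3(id21) recv 40: fwd; pos4(id46) recv 21: drop; pos0(id64) recv 46: drop
Round 2: pos3(id21) recv 84: fwd; pos4(id46) recv 40: drop
Round 3: pos4(id46) recv 84: fwd
Round 4: pos0(id64) recv 84: fwd
Round 5: pos1(id84) recv 84: ELECTED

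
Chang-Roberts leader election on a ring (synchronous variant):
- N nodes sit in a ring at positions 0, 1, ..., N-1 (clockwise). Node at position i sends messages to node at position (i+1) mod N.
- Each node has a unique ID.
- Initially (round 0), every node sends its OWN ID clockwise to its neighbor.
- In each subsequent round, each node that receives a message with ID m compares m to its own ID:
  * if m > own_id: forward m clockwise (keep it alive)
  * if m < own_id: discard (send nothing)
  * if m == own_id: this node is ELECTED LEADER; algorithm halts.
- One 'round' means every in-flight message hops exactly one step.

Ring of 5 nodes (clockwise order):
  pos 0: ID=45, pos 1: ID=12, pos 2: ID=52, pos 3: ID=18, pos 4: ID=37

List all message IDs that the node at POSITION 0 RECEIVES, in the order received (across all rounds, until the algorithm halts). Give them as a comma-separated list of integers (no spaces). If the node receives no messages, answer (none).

Round 1: pos1(id12) recv 45: fwd; pos2(id52) recv 12: drop; pos3(id18) recv 52: fwd; pos4(id37) recv 18: drop; pos0(id45) recv 37: drop
Round 2: pos2(id52) recv 45: drop; pos4(id37) recv 52: fwd
Round 3: pos0(id45) recv 52: fwd
Round 4: pos1(id12) recv 52: fwd
Round 5: pos2(id52) recv 52: ELECTED

Answer: 37,52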